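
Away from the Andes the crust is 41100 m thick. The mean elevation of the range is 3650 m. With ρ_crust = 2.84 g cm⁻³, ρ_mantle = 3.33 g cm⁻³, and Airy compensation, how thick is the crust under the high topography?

65900 m

Root depth r = h ρ_c / (ρ_m − ρ_c) = 3650 m × 2.84 / 0.49 = 21160 m.
Total thickness = T + h + r = 41100 m + 3650 m + 21160 m = 65900 m.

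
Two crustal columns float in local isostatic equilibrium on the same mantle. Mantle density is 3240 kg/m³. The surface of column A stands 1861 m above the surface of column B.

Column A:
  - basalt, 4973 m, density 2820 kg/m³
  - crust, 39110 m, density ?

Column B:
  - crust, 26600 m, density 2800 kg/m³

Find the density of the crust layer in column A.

Take the compensation level at the base of the deeper column (depth z_c below the surface of column A) and equate Σ ρ_i t_i down to z_c; mantle fills any gap and the z_c terms cancel.
Column A: 4973×2820 + 39110×ρ + (z_c − 44083)×3240
Column B: 1861×0 + 26600×2800 + (z_c − 1861 − 26600)×3240
The z_c×3240 term appears on both sides and cancels. Collect the known terms of each column as K = Σ(ρt)_known − 3240 × (depth of known layers): K_A = 14023860 − 3240×44083 = −128805060; K_B = 74480000 − 3240×(1861 + 26600) = −17733640.
Balance: K_A + 39110×ρ = K_B, so ρ = (K_B − K_A)/39110 = 111071000/39110 = 2840 kg/m³.

2840 kg/m³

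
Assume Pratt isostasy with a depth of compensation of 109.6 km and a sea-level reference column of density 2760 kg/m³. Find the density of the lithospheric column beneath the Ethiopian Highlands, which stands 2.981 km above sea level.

Pratt balance: ρ_ref D = ρ (D + h).
ρ = ρ_ref D/(D + h) = 2760 × 109.6 km/(109.6 km + 2.981 km) = 2690 kg/m³.

2690 kg/m³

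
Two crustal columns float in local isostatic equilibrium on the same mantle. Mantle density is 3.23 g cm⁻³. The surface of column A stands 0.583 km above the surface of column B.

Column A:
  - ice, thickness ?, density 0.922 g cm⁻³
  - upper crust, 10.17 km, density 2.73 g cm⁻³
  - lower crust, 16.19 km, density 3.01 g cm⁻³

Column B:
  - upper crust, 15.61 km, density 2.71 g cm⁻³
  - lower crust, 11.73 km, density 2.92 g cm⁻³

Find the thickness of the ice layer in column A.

Take the compensation level at the base of the deeper column (depth z_c below the surface of column A) and equate Σ ρ_i t_i down to z_c; mantle fills any gap and the z_c terms cancel.
Column A: x×0.922 + 10.17×2.73 + 16.19×3.01 + (z_c − 26.36 − x)×3.23
Column B: 0.583×0 + 15.61×2.71 + 11.73×2.92 + (z_c − 0.583 − 27.34)×3.23
The z_c×3.23 term appears on both sides and cancels. Collect the known terms of each column as K = Σ(ρt)_known − 3.23 × (depth of known layers): K_A = 76.496 − 3.23×26.36 = −8.6468; K_B = 76.5547 − 3.23×(0.583 + 27.34) = −13.63659.
Balance: K_A − x×(3.23 − 0.922) = K_B, so x = (K_A − K_B)/(3.23 − 0.922) = 4.98979/2.308 = 2.16 km.

2.16 km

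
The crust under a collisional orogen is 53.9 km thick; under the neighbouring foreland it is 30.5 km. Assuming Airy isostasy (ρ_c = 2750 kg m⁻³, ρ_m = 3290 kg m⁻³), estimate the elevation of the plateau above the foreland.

Excess crust Δ = 53.9 km − 30.5 km = 23.4 km, split between elevation h and root r with h + r = Δ.
Airy balance ρ_c h = (ρ_m − ρ_c) r gives r = h ρ_c/(ρ_m − ρ_c), so h (1 + ρ_c/(ρ_m − ρ_c)) = Δ, i.e. h = Δ (ρ_m − ρ_c)/ρ_m.
h = 23.4 km × 540/3290 = 3.84 km.

3.84 km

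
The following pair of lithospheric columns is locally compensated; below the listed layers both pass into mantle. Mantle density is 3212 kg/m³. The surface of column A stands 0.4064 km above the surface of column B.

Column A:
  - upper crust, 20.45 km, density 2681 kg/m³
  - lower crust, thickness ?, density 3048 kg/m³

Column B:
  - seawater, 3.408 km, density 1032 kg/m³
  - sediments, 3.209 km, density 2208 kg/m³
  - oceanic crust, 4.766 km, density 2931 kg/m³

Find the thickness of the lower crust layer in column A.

Take the compensation level at the base of the deeper column (depth z_c below the surface of column A) and equate Σ ρ_i t_i down to z_c; mantle fills any gap and the z_c terms cancel.
Column A: 20.45×2681 + x×3048 + (z_c − 20.45 − x)×3212
Column B: 0.4064×0 + 3.408×1032 + 3.209×2208 + 4.766×2931 + (z_c − 0.4064 − 11.383)×3212
The z_c×3212 term appears on both sides and cancels. Collect the known terms of each column as K = Σ(ρt)_known − 3212 × (depth of known layers): K_A = 54826.45 − 3212×20.45 = −10858.95; K_B = 24571.674 − 3212×(0.4064 + 11.383) = −13295.8788.
Balance: K_A − x×(3212 − 3048) = K_B, so x = (K_A − K_B)/(3212 − 3048) = 2436.93/164 = 14.9 km.

14.9 km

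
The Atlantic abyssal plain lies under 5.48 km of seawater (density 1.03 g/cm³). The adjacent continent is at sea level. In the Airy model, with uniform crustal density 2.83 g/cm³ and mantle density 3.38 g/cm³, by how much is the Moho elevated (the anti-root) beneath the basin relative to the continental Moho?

17.9 km

Isostatic balance requires: replacing crust with seawater at the top is compensated by replacing crust with mantle at the base: d (ρ_c − ρ_w) = a (ρ_m − ρ_c).
a = d (ρ_c − ρ_w)/(ρ_m − ρ_c) = 5.48 km × 1.8/0.55 = 17.9 km.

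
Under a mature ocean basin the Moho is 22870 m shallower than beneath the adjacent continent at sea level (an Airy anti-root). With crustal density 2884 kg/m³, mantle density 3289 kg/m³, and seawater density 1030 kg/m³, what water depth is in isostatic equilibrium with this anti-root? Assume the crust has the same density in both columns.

5000 m

Replacing a thickness d of crust by seawater at the top must be balanced by replacing crust with mantle at the base: d (ρ_c − ρ_w) = a (ρ_m − ρ_c).
d = a (ρ_m − ρ_c)/(ρ_c − ρ_w) = 22870 m × 405/1854 = 5000 m.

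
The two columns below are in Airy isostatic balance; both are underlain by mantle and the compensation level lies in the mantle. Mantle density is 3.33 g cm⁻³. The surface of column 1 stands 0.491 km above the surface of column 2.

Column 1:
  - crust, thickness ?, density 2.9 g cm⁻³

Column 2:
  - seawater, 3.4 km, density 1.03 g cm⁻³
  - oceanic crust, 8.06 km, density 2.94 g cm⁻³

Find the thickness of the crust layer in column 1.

29.3 km

Take the compensation level at the base of the deeper column (depth z_c below the surface of column 1) and equate Σ ρ_i t_i down to z_c; mantle fills any gap and the z_c terms cancel.
Column 1: x×2.9 + (z_c − 0 − x)×3.33
Column 2: 0.491×0 + 3.4×1.03 + 8.06×2.94 + (z_c − 0.491 − 11.46)×3.33
The z_c×3.33 term appears on both sides and cancels. Collect the known terms of each column as K = Σ(ρt)_known − 3.33 × (depth of known layers): K_1 = 0 − 3.33×0 = 0; K_2 = 27.1984 − 3.33×(0.491 + 11.46) = −12.59843.
Balance: K_1 − x×(3.33 − 2.9) = K_2, so x = (K_1 − K_2)/(3.33 − 2.9) = 12.5984/0.43 = 29.3 km.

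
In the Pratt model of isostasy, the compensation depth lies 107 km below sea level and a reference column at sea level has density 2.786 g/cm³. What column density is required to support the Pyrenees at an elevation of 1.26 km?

Pratt balance: ρ_ref D = ρ (D + h).
ρ = ρ_ref D/(D + h) = 2.786 × 107 km/(107 km + 1.26 km) = 2.75 g/cm³.

2.75 g/cm³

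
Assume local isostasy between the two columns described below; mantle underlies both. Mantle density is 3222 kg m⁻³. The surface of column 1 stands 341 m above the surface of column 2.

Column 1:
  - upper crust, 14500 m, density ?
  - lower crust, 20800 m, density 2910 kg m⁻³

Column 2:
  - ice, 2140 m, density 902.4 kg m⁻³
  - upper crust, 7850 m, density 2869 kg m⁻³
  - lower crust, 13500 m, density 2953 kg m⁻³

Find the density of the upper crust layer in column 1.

2810 kg m⁻³

Take the compensation level at the base of the deeper column (depth z_c below the surface of column 1) and equate Σ ρ_i t_i down to z_c; mantle fills any gap and the z_c terms cancel.
Column 1: 14500×ρ + 20800×2910 + (z_c − 35300)×3222
Column 2: 341×0 + 2140×902.4 + 7850×2869 + 13500×2953 + (z_c − 341 − 23490)×3222
The z_c×3222 term appears on both sides and cancels. Collect the known terms of each column as K = Σ(ρt)_known − 3222 × (depth of known layers): K_1 = 60528000 − 3222×35300 = −53208600; K_2 = 64318286 − 3222×(341 + 23490) = −12465196.
Balance: K_1 + 14500×ρ = K_2, so ρ = (K_2 − K_1)/14500 = 40743400/14500 = 2810 kg m⁻³.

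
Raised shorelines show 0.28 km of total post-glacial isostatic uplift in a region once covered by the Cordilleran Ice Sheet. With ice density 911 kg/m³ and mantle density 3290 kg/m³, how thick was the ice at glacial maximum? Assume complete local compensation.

1.01 km

u = t ρ_ice/ρ_m → t = u ρ_m/ρ_ice = 0.28 km × 3290/911 = 1.01 km.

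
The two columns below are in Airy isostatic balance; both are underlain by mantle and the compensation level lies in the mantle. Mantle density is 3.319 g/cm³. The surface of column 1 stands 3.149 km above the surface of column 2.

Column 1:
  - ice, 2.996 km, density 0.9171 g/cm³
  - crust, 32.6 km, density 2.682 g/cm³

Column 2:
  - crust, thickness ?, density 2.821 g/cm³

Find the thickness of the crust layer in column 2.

35.2 km

Take the compensation level at the base of the deeper column (depth z_c below the surface of column 1) and equate Σ ρ_i t_i down to z_c; mantle fills any gap and the z_c terms cancel.
Column 1: 2.996×0.9171 + 32.6×2.682 + (z_c − 35.596)×3.319
Column 2: 3.149×0 + x×2.821 + (z_c − 3.149 − 0 − x)×3.319
The z_c×3.319 term appears on both sides and cancels. Collect the known terms of each column as K = Σ(ρt)_known − 3.319 × (depth of known layers): K_1 = 90.1808316 − 3.319×35.596 = −27.9622924; K_2 = 0 − 3.319×(3.149 + 0) = −10.451531.
Balance: K_1 = K_2 − x×(3.319 − 2.821), so x = (K_2 − K_1)/(3.319 − 2.821) = 17.5108/0.498 = 35.2 km.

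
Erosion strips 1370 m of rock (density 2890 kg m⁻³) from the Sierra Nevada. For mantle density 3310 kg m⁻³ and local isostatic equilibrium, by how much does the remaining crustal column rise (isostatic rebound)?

1200 m

Unloading: uplift u = e ρ_c/ρ_m = 1370 m × 2890/3310 = 1200 m.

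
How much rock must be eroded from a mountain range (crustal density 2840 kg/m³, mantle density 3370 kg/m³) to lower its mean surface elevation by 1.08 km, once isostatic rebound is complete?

6.87 km

Net drop Δ = e − u = e − e ρ_c/ρ_m = e (ρ_m − ρ_c)/ρ_m.
e = Δ ρ_m/(ρ_m − ρ_c) = 1.08 km × 3370/530 = 6.87 km.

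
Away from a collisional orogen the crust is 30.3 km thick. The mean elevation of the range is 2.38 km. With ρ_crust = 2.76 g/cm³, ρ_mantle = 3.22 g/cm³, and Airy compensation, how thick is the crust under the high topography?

47 km

Root depth r = h ρ_c / (ρ_m − ρ_c) = 2.38 km × 2.76 / 0.46 = 14.28 km.
Total thickness = T + h + r = 30.3 km + 2.38 km + 14.28 km = 47 km.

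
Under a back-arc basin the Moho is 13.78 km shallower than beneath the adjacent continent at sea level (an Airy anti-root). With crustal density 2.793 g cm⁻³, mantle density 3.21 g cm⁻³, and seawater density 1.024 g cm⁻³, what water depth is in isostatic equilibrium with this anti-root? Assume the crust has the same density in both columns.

Replacing a thickness d of crust by seawater at the top must be balanced by replacing crust with mantle at the base: d (ρ_c − ρ_w) = a (ρ_m − ρ_c).
d = a (ρ_m − ρ_c)/(ρ_c − ρ_w) = 13.78 km × 0.417/1.769 = 3.25 km.

3.25 km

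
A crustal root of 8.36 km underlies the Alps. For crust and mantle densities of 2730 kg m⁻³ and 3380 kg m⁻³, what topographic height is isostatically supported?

Balancing pressure at the compensation depth: ρ_c h = (ρ_m − ρ_c) r.
h = r (ρ_m − ρ_c) / ρ_c = 8.36 km × (3380 − 2730) / 2730 = 1.99 km.

1.99 km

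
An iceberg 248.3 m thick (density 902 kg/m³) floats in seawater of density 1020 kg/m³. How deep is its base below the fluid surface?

220 m

Draft d = t ρ_obj/ρ_fluid = 248.3 m × 902/1020 = 220 m.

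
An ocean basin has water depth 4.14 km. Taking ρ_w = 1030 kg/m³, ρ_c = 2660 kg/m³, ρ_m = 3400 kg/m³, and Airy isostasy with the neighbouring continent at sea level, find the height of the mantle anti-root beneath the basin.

By Archimedes' principle applied to the lithosphere: replacing crust with seawater at the top is compensated by replacing crust with mantle at the base: d (ρ_c − ρ_w) = a (ρ_m − ρ_c).
a = d (ρ_c − ρ_w)/(ρ_m − ρ_c) = 4.14 km × 1630/740 = 9.12 km.

9.12 km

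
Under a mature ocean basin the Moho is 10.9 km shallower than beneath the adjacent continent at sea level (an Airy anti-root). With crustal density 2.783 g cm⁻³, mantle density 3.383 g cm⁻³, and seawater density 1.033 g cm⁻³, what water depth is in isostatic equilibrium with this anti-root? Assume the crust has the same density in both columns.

Replacing a thickness d of crust by seawater at the top must be balanced by replacing crust with mantle at the base: d (ρ_c − ρ_w) = a (ρ_m − ρ_c).
d = a (ρ_m − ρ_c)/(ρ_c − ρ_w) = 10.9 km × 0.6/1.75 = 3.74 km.

3.74 km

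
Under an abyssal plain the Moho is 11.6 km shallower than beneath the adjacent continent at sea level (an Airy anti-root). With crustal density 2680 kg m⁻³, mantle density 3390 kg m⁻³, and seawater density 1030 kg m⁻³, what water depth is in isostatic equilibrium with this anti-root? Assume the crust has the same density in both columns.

4.99 km

Replacing a thickness d of crust by seawater at the top must be balanced by replacing crust with mantle at the base: d (ρ_c − ρ_w) = a (ρ_m − ρ_c).
d = a (ρ_m − ρ_c)/(ρ_c − ρ_w) = 11.6 km × 710/1650 = 4.99 km.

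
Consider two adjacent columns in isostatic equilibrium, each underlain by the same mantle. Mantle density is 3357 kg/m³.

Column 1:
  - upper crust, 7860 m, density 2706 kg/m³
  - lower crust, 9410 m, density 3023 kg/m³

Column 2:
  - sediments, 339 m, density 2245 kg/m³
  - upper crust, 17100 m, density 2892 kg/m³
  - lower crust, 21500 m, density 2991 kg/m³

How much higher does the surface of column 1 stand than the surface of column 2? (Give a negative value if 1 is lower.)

For any compensation level in the mantle, the mantle terms cancel and isostasy reduces to e = (Σt_1 − Σt_2) − (Σ(ρt)_1 − Σ(ρt)_2) / ρ_m.
Σt_1 = 17270 m; Σt_2 = 38939 m; Σ(ρt)_1 = 49715590; Σ(ρt)_2 = 114520755 (in m·kg/m³).
e = (17270 − 38939) − (49715590 − 114520755) / 3357 = −2360 m.

−2360 m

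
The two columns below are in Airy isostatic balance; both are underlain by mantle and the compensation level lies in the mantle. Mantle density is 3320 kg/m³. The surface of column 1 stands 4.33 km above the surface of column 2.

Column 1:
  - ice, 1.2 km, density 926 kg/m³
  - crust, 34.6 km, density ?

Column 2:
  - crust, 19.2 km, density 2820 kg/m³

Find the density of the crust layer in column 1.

2710 kg/m³

Take the compensation level at the base of the deeper column (depth z_c below the surface of column 1) and equate Σ ρ_i t_i down to z_c; mantle fills any gap and the z_c terms cancel.
Column 1: 1.2×926 + 34.6×ρ + (z_c − 35.8)×3320
Column 2: 4.33×0 + 19.2×2820 + (z_c − 4.33 − 19.2)×3320
The z_c×3320 term appears on both sides and cancels. Collect the known terms of each column as K = Σ(ρt)_known − 3320 × (depth of known layers): K_1 = 1111.2 − 3320×35.8 = −117744.8; K_2 = 54144 − 3320×(4.33 + 19.2) = −23975.6.
Balance: K_1 + 34.6×ρ = K_2, so ρ = (K_2 − K_1)/34.6 = 93769.2/34.6 = 2710 kg/m³.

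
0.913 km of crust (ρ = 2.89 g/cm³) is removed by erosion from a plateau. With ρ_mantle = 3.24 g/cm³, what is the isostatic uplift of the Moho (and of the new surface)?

0.814 km

Unloading: uplift u = e ρ_c/ρ_m = 0.913 km × 2.89/3.24 = 0.814 km.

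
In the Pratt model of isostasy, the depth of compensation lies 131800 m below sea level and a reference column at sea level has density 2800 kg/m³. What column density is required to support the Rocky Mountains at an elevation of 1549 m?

2770 kg/m³

Pratt balance: ρ_ref D = ρ (D + h).
ρ = ρ_ref D/(D + h) = 2800 × 131800 m/(131800 m + 1549 m) = 2770 kg/m³.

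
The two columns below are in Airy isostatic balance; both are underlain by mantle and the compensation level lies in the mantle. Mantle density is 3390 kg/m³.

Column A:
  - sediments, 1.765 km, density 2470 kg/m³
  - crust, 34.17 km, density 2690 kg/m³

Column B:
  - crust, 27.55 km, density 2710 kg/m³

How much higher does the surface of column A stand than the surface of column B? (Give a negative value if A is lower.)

For any compensation level in the mantle, the mantle terms cancel and isostasy reduces to e = (Σt_A − Σt_B) − (Σ(ρt)_A − Σ(ρt)_B) / ρ_m.
Σt_A = 35.935 km; Σt_B = 27.55 km; Σ(ρt)_A = 96276.85; Σ(ρt)_B = 74660.5 (in km·kg/m³).
e = (35.935 − 27.55) − (96276.85 − 74660.5) / 3390 = 2.01 km.

2.01 km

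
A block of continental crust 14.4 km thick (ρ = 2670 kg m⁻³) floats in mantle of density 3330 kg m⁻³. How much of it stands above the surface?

Floating equilibrium: submerged depth d = t ρ_obj/ρ_fluid = 14.4 km × 2670/3330 = 11.55 km.
Freeboard = t − d = 14.4 km − 11.55 km = 2.85 km.

2.85 km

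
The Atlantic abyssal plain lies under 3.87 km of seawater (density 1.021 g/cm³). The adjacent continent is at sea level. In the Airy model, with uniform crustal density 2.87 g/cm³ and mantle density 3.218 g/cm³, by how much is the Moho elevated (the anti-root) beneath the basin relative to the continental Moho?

20.6 km

By Archimedes' principle applied to the lithosphere: replacing crust with seawater at the top is compensated by replacing crust with mantle at the base: d (ρ_c − ρ_w) = a (ρ_m − ρ_c).
a = d (ρ_c − ρ_w)/(ρ_m − ρ_c) = 3.87 km × 1.849/0.348 = 20.6 km.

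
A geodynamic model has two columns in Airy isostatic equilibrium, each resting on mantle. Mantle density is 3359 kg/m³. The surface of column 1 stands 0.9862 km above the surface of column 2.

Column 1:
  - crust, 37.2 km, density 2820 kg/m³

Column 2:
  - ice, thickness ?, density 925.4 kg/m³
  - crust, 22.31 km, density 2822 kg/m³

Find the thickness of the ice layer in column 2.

1.95 km

Take the compensation level at the base of the deeper column (depth z_c below the surface of column 1) and equate Σ ρ_i t_i down to z_c; mantle fills any gap and the z_c terms cancel.
Column 1: 37.2×2820 + (z_c − 37.2)×3359
Column 2: 0.9862×0 + x×925.4 + 22.31×2822 + (z_c − 0.9862 − 22.31 − x)×3359
The z_c×3359 term appears on both sides and cancels. Collect the known terms of each column as K = Σ(ρt)_known − 3359 × (depth of known layers): K_1 = 104904 − 3359×37.2 = −20050.8; K_2 = 62958.82 − 3359×(0.9862 + 22.31) = −15293.1158.
Balance: K_1 = K_2 − x×(3359 − 925.4), so x = (K_2 − K_1)/(3359 − 925.4) = 4757.68/2433.6 = 1.95 km.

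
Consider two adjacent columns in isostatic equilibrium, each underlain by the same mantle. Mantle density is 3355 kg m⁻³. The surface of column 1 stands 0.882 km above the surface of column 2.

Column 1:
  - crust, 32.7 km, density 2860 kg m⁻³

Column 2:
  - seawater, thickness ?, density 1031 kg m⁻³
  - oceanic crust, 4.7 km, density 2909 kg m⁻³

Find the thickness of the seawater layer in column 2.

Take the compensation level at the base of the deeper column (depth z_c below the surface of column 1) and equate Σ ρ_i t_i down to z_c; mantle fills any gap and the z_c terms cancel.
Column 1: 32.7×2860 + (z_c − 32.7)×3355
Column 2: 0.882×0 + x×1031 + 4.7×2909 + (z_c − 0.882 − 4.7 − x)×3355
The z_c×3355 term appears on both sides and cancels. Collect the known terms of each column as K = Σ(ρt)_known − 3355 × (depth of known layers): K_1 = 93522 − 3355×32.7 = −16186.5; K_2 = 13672.3 − 3355×(0.882 + 4.7) = −5055.31.
Balance: K_1 = K_2 − x×(3355 − 1031), so x = (K_2 − K_1)/(3355 − 1031) = 11131.2/2324 = 4.79 km.

4.79 km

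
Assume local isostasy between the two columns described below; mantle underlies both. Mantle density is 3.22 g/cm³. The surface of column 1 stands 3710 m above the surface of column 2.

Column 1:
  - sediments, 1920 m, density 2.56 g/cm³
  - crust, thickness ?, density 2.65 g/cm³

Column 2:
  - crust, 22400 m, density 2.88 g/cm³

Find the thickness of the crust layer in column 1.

32100 m

Take the compensation level at the base of the deeper column (depth z_c below the surface of column 1) and equate Σ ρ_i t_i down to z_c; mantle fills any gap and the z_c terms cancel.
Column 1: 1920×2.56 + x×2.65 + (z_c − 1920 − x)×3.22
Column 2: 3710×0 + 22400×2.88 + (z_c − 3710 − 22400)×3.22
The z_c×3.22 term appears on both sides and cancels. Collect the known terms of each column as K = Σ(ρt)_known − 3.22 × (depth of known layers): K_1 = 4915.2 − 3.22×1920 = −1267.2; K_2 = 64512 − 3.22×(3710 + 22400) = −19562.2.
Balance: K_1 − x×(3.22 − 2.65) = K_2, so x = (K_1 − K_2)/(3.22 − 2.65) = 18295/0.57 = 32100 m.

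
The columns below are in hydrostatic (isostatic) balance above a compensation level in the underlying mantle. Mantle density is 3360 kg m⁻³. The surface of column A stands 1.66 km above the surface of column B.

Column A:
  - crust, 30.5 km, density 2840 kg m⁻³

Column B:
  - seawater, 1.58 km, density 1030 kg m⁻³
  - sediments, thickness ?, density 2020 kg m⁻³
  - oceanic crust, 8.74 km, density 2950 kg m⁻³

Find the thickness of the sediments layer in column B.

2.25 km

Take the compensation level at the base of the deeper column (depth z_c below the surface of column A) and equate Σ ρ_i t_i down to z_c; mantle fills any gap and the z_c terms cancel.
Column A: 30.5×2840 + (z_c − 30.5)×3360
Column B: 1.66×0 + 1.58×1030 + x×2020 + 8.74×2950 + (z_c − 1.66 − 10.32 − x)×3360
The z_c×3360 term appears on both sides and cancels. Collect the known terms of each column as K = Σ(ρt)_known − 3360 × (depth of known layers): K_A = 86620 − 3360×30.5 = −15860; K_B = 27410.4 − 3360×(1.66 + 10.32) = −12842.4.
Balance: K_A = K_B − x×(3360 − 2020), so x = (K_B − K_A)/(3360 − 2020) = 3017.6/1340 = 2.25 km.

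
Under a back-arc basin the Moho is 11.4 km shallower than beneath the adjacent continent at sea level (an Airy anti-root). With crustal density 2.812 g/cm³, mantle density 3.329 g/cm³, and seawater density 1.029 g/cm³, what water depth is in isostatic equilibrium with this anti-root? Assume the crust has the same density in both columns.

3.31 km

Replacing a thickness d of crust by seawater at the top must be balanced by replacing crust with mantle at the base: d (ρ_c − ρ_w) = a (ρ_m − ρ_c).
d = a (ρ_m − ρ_c)/(ρ_c − ρ_w) = 11.4 km × 0.517/1.783 = 3.31 km.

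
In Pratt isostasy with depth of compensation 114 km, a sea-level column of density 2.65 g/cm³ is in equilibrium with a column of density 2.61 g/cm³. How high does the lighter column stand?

ρ_ref D = ρ (D + h) → h = D (ρ_ref − ρ)/ρ.
h = 114 km × (2.65 − 2.61)/2.61 = 1.75 km.

1.75 km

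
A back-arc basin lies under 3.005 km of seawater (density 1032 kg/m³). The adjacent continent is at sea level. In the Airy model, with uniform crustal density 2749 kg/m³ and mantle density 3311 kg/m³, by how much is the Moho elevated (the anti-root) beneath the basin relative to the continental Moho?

Equating mass per unit area of the two columns: replacing crust with seawater at the top is compensated by replacing crust with mantle at the base: d (ρ_c − ρ_w) = a (ρ_m − ρ_c).
a = d (ρ_c − ρ_w)/(ρ_m − ρ_c) = 3.005 km × 1717/562 = 9.18 km.

9.18 km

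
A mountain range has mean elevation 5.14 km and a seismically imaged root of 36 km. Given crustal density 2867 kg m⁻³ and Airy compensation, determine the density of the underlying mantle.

Airy balance: ρ_c h = (ρ_m − ρ_c) r → ρ_m = ρ_c (1 + h/r).
ρ_m = 2867 × (1 + 5.14 km/36 km) = 3280 kg m⁻³.

3280 kg m⁻³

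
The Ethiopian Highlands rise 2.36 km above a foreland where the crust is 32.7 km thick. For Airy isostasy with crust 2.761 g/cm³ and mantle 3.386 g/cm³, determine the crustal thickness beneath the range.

Root depth r = h ρ_c / (ρ_m − ρ_c) = 2.36 km × 2.761 / 0.625 = 10.43 km.
Total thickness = T + h + r = 32.7 km + 2.36 km + 10.43 km = 45.5 km.

45.5 km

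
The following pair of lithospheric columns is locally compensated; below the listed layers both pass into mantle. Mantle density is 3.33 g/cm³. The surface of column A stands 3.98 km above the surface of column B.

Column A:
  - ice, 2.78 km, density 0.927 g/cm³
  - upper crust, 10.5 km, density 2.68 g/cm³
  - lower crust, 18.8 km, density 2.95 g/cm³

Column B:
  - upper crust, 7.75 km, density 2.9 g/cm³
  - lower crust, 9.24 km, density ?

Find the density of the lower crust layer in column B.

2.89 g/cm³

Take the compensation level at the base of the deeper column (depth z_c below the surface of column A) and equate Σ ρ_i t_i down to z_c; mantle fills any gap and the z_c terms cancel.
Column A: 2.78×0.927 + 10.5×2.68 + 18.8×2.95 + (z_c − 32.08)×3.33
Column B: 3.98×0 + 7.75×2.9 + 9.24×ρ + (z_c − 3.98 − 16.99)×3.33
The z_c×3.33 term appears on both sides and cancels. Collect the known terms of each column as K = Σ(ρt)_known − 3.33 × (depth of known layers): K_A = 86.17706 − 3.33×32.08 = −20.64934; K_B = 22.475 − 3.33×(3.98 + 16.99) = −47.3551.
Balance: K_A = K_B + 9.24×ρ, so ρ = (K_A − K_B)/9.24 = 26.7058/9.24 = 2.89 g/cm³.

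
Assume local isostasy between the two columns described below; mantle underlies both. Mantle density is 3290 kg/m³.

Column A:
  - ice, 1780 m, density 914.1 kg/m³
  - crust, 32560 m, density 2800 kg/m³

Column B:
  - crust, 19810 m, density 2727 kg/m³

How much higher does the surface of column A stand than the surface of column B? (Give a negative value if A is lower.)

2740 m

For any compensation level in the mantle, the mantle terms cancel and isostasy reduces to e = (Σt_A − Σt_B) − (Σ(ρt)_A − Σ(ρt)_B) / ρ_m.
Σt_A = 34340 m; Σt_B = 19810 m; Σ(ρt)_A = 92795098; Σ(ρt)_B = 54021870 (in m·kg/m³).
e = (34340 − 19810) − (92795098 − 54021870) / 3290 = 2740 m.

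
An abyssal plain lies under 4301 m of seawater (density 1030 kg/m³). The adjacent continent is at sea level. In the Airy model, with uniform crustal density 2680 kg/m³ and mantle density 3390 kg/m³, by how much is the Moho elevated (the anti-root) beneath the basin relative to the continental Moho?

10000 m

By Archimedes' principle applied to the lithosphere: replacing crust with seawater at the top is compensated by replacing crust with mantle at the base: d (ρ_c − ρ_w) = a (ρ_m − ρ_c).
a = d (ρ_c − ρ_w)/(ρ_m − ρ_c) = 4301 m × 1650/710 = 10000 m.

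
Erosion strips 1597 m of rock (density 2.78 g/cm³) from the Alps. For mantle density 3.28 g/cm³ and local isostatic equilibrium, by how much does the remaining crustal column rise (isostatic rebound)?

1350 m

Unloading: uplift u = e ρ_c/ρ_m = 1597 m × 2.78/3.28 = 1350 m.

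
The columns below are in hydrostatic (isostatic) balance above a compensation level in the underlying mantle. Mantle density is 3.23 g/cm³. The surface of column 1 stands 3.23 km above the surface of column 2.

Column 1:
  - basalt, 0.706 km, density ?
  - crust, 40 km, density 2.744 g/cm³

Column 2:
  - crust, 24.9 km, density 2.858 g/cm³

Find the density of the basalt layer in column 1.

Take the compensation level at the base of the deeper column (depth z_c below the surface of column 1) and equate Σ ρ_i t_i down to z_c; mantle fills any gap and the z_c terms cancel.
Column 1: 0.706×ρ + 40×2.744 + (z_c − 40.706)×3.23
Column 2: 3.23×0 + 24.9×2.858 + (z_c − 3.23 − 24.9)×3.23
The z_c×3.23 term appears on both sides and cancels. Collect the known terms of each column as K = Σ(ρt)_known − 3.23 × (depth of known layers): K_1 = 109.76 − 3.23×40.706 = −21.72038; K_2 = 71.1642 − 3.23×(3.23 + 24.9) = −19.6957.
Balance: K_1 + 0.706×ρ = K_2, so ρ = (K_2 − K_1)/0.706 = 2.02468/0.706 = 2.87 g/cm³.

2.87 g/cm³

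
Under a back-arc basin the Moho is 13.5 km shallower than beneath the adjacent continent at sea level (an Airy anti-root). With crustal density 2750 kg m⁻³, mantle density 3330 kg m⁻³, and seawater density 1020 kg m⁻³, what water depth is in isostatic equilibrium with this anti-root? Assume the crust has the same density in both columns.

Replacing a thickness d of crust by seawater at the top must be balanced by replacing crust with mantle at the base: d (ρ_c − ρ_w) = a (ρ_m − ρ_c).
d = a (ρ_m − ρ_c)/(ρ_c − ρ_w) = 13.5 km × 580/1730 = 4.53 km.

4.53 km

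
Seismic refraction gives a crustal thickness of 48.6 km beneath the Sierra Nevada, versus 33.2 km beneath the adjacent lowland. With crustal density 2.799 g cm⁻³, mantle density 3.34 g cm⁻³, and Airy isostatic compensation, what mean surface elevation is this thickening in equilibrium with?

Excess crust Δ = 48.6 km − 33.2 km = 15.4 km, split between elevation h and root r with h + r = Δ.
Airy balance ρ_c h = (ρ_m − ρ_c) r gives r = h ρ_c/(ρ_m − ρ_c), so h (1 + ρ_c/(ρ_m − ρ_c)) = Δ, i.e. h = Δ (ρ_m − ρ_c)/ρ_m.
h = 15.4 km × 0.541/3.34 = 2.49 km.

2.49 km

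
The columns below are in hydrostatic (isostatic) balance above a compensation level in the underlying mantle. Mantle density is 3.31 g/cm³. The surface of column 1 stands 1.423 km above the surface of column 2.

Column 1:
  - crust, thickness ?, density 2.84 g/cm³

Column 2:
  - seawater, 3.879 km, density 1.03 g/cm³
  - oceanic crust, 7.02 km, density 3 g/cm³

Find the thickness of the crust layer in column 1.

33.5 km

Take the compensation level at the base of the deeper column (depth z_c below the surface of column 1) and equate Σ ρ_i t_i down to z_c; mantle fills any gap and the z_c terms cancel.
Column 1: x×2.84 + (z_c − 0 − x)×3.31
Column 2: 1.423×0 + 3.879×1.03 + 7.02×3 + (z_c − 1.423 − 10.899)×3.31
The z_c×3.31 term appears on both sides and cancels. Collect the known terms of each column as K = Σ(ρt)_known − 3.31 × (depth of known layers): K_1 = 0 − 3.31×0 = 0; K_2 = 25.05537 − 3.31×(1.423 + 10.899) = −15.73045.
Balance: K_1 − x×(3.31 − 2.84) = K_2, so x = (K_1 − K_2)/(3.31 − 2.84) = 15.7304/0.47 = 33.5 km.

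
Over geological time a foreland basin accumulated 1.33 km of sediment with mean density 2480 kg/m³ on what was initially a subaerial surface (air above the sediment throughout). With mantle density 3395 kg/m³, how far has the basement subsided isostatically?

Subaerial load: s = t ρ_sed / ρ_m = 1.33 km × 2480/3395 = 0.972 km.

0.972 km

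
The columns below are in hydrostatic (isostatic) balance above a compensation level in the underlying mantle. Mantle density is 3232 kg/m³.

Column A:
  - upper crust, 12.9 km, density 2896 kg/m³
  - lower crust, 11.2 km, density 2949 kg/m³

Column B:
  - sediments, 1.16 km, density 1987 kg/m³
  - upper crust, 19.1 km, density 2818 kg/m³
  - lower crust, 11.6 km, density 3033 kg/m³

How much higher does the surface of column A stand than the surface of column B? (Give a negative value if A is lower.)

−1.29 km

For any compensation level in the mantle, the mantle terms cancel and isostasy reduces to e = (Σt_A − Σt_B) − (Σ(ρt)_A − Σ(ρt)_B) / ρ_m.
Σt_A = 24.1 km; Σt_B = 31.86 km; Σ(ρt)_A = 70387.2; Σ(ρt)_B = 91311.52 (in km·kg/m³).
e = (24.1 − 31.86) − (70387.2 − 91311.52) / 3232 = −1.29 km.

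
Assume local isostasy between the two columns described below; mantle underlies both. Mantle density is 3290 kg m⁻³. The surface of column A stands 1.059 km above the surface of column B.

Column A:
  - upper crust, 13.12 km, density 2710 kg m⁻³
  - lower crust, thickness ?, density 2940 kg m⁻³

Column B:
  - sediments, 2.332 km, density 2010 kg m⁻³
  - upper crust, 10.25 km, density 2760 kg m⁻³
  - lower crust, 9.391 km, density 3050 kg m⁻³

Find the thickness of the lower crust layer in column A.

Take the compensation level at the base of the deeper column (depth z_c below the surface of column A) and equate Σ ρ_i t_i down to z_c; mantle fills any gap and the z_c terms cancel.
Column A: 13.12×2710 + x×2940 + (z_c − 13.12 − x)×3290
Column B: 1.059×0 + 2.332×2010 + 10.25×2760 + 9.391×3050 + (z_c − 1.059 − 21.973)×3290
The z_c×3290 term appears on both sides and cancels. Collect the known terms of each column as K = Σ(ρt)_known − 3290 × (depth of known layers): K_A = 35555.2 − 3290×13.12 = −7609.6; K_B = 61619.87 − 3290×(1.059 + 21.973) = −14155.41.
Balance: K_A − x×(3290 − 2940) = K_B, so x = (K_A − K_B)/(3290 − 2940) = 6545.81/350 = 18.7 km.

18.7 km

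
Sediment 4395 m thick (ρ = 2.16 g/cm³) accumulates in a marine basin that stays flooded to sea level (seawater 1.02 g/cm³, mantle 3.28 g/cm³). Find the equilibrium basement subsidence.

Submarine loading: the sediment displaces seawater, and the subsidence is in turn flooded, so s (ρ_m − ρ_w) = t (ρ_sed − ρ_w).
s = 4395 m × (2.16 − 1.02) / (3.28 − 1.02) = 2220 m.

2220 m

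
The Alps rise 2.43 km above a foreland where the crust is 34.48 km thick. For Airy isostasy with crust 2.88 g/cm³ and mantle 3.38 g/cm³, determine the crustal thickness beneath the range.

50.9 km

Root depth r = h ρ_c / (ρ_m − ρ_c) = 2.43 km × 2.88 / 0.5 = 14 km.
Total thickness = T + h + r = 34.48 km + 2.43 km + 14 km = 50.9 km.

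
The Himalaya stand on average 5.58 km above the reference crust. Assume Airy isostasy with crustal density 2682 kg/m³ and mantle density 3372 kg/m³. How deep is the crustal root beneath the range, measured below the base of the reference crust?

Balancing pressure at the compensation depth: the weight of the topography is balanced by the buoyancy of the root, ρ_c h = (ρ_m − ρ_c) r.
r = h · ρ_c / (ρ_m − ρ_c) = 5.58 km × 2682 / (3372 − 2682) = 21.7 km.

21.7 km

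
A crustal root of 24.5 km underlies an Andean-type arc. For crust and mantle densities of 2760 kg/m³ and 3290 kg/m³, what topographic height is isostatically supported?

In Airy isostatic equilibrium: ρ_c h = (ρ_m − ρ_c) r.
h = r (ρ_m − ρ_c) / ρ_c = 24.5 km × (3290 − 2760) / 2760 = 4.7 km.

4.7 km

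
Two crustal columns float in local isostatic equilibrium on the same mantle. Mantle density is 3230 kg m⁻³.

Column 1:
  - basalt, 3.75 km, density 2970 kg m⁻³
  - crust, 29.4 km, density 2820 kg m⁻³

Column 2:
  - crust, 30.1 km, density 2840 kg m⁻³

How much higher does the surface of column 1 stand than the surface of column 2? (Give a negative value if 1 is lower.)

For any compensation level in the mantle, the mantle terms cancel and isostasy reduces to e = (Σt_1 − Σt_2) − (Σ(ρt)_1 − Σ(ρt)_2) / ρ_m.
Σt_1 = 33.15 km; Σt_2 = 30.1 km; Σ(ρt)_1 = 94045.5; Σ(ρt)_2 = 85484 (in km·kg m⁻³).
e = (33.15 − 30.1) − (94045.5 − 85484) / 3230 = 0.399 km.

0.399 km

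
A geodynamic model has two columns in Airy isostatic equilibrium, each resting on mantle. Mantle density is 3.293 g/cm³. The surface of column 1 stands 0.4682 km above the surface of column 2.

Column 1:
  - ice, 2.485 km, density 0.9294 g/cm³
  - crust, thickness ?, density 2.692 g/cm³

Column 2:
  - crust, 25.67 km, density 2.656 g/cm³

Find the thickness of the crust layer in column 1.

Take the compensation level at the base of the deeper column (depth z_c below the surface of column 1) and equate Σ ρ_i t_i down to z_c; mantle fills any gap and the z_c terms cancel.
Column 1: 2.485×0.9294 + x×2.692 + (z_c − 2.485 − x)×3.293
Column 2: 0.4682×0 + 25.67×2.656 + (z_c − 0.4682 − 25.67)×3.293
The z_c×3.293 term appears on both sides and cancels. Collect the known terms of each column as K = Σ(ρt)_known − 3.293 × (depth of known layers): K_1 = 2.309559 − 3.293×2.485 = −5.873546; K_2 = 68.17952 − 3.293×(0.4682 + 25.67) = −17.8935726.
Balance: K_1 − x×(3.293 − 2.692) = K_2, so x = (K_1 − K_2)/(3.293 − 2.692) = 12.02/0.601 = 20 km.

20 km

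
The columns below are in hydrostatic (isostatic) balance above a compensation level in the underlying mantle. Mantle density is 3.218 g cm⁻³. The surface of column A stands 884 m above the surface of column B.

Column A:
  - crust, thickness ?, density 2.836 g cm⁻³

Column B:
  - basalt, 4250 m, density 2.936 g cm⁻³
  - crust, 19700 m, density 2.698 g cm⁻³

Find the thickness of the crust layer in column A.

37400 m

Take the compensation level at the base of the deeper column (depth z_c below the surface of column A) and equate Σ ρ_i t_i down to z_c; mantle fills any gap and the z_c terms cancel.
Column A: x×2.836 + (z_c − 0 − x)×3.218
Column B: 884×0 + 4250×2.936 + 19700×2.698 + (z_c − 884 − 23950)×3.218
The z_c×3.218 term appears on both sides and cancels. Collect the known terms of each column as K = Σ(ρt)_known − 3.218 × (depth of known layers): K_A = 0 − 3.218×0 = 0; K_B = 65628.6 − 3.218×(884 + 23950) = −14287.212.
Balance: K_A − x×(3.218 − 2.836) = K_B, so x = (K_A − K_B)/(3.218 − 2.836) = 14287.2/0.382 = 37400 m.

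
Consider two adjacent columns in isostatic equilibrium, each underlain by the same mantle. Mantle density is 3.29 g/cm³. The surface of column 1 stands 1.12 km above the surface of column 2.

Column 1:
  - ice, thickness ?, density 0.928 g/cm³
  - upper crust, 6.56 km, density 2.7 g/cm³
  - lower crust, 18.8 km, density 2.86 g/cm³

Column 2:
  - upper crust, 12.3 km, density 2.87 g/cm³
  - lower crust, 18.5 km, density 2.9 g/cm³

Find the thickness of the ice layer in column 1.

Take the compensation level at the base of the deeper column (depth z_c below the surface of column 1) and equate Σ ρ_i t_i down to z_c; mantle fills any gap and the z_c terms cancel.
Column 1: x×0.928 + 6.56×2.7 + 18.8×2.86 + (z_c − 25.36 − x)×3.29
Column 2: 1.12×0 + 12.3×2.87 + 18.5×2.9 + (z_c − 1.12 − 30.8)×3.29
The z_c×3.29 term appears on both sides and cancels. Collect the known terms of each column as K = Σ(ρt)_known − 3.29 × (depth of known layers): K_1 = 71.48 − 3.29×25.36 = −11.9544; K_2 = 88.951 − 3.29×(1.12 + 30.8) = −16.0658.
Balance: K_1 − x×(3.29 − 0.928) = K_2, so x = (K_1 − K_2)/(3.29 − 0.928) = 4.1114/2.362 = 1.74 km.

1.74 km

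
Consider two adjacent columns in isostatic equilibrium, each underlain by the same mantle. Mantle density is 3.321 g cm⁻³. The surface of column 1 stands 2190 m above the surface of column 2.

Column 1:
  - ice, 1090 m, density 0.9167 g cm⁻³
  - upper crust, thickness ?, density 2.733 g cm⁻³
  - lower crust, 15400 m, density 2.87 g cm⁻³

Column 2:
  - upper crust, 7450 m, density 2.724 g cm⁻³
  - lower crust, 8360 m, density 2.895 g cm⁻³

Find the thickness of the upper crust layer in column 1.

Take the compensation level at the base of the deeper column (depth z_c below the surface of column 1) and equate Σ ρ_i t_i down to z_c; mantle fills any gap and the z_c terms cancel.
Column 1: 1090×0.9167 + x×2.733 + 15400×2.87 + (z_c − 16490 − x)×3.321
Column 2: 2190×0 + 7450×2.724 + 8360×2.895 + (z_c − 2190 − 15810)×3.321
The z_c×3.321 term appears on both sides and cancels. Collect the known terms of each column as K = Σ(ρt)_known − 3.321 × (depth of known layers): K_1 = 45197.203 − 3.321×16490 = −9566.087; K_2 = 44496 − 3.321×(2190 + 15810) = −15282.
Balance: K_1 − x×(3.321 − 2.733) = K_2, so x = (K_1 − K_2)/(3.321 − 2.733) = 5715.91/0.588 = 9720 m.

9720 m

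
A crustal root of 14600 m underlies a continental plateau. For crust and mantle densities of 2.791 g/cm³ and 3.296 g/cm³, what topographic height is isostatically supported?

2640 m

By Archimedes' principle applied to the lithosphere: ρ_c h = (ρ_m − ρ_c) r.
h = r (ρ_m − ρ_c) / ρ_c = 14600 m × (3.296 − 2.791) / 2.791 = 2640 m.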